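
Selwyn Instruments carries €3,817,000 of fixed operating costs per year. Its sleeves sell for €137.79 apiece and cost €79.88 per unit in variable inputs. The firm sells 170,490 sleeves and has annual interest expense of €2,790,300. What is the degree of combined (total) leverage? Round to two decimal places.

Total contribution margin = 170,490 × €57.91 = €9,873,075.90.
Operating income = contribution − fixed costs = €9,873,075.90 − €3,817,000 = €6,056,075.90. Interest = €2,790,300.00, so EBIT − I = €3,265,775.90.
Degree of total leverage = total CM / (EBIT − interest) = €9,873,075.90 / €3,265,775.90 = 3.0232.

3.02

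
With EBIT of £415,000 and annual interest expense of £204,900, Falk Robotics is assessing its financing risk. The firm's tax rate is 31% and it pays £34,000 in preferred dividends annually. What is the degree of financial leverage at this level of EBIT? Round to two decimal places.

2.58

Interest = £204,900.00.
Preferred dividends grossed up pre-tax: £34,000 / (1 − 0.31) = £49,275.36.
DFL = EBIT ÷ [EBIT − I − D_p/(1−t)] = £415,000 ÷ [£415,000 − £204,900.00 − £49,275.36] = £415,000 ÷ £160,824.64 = 2.5805.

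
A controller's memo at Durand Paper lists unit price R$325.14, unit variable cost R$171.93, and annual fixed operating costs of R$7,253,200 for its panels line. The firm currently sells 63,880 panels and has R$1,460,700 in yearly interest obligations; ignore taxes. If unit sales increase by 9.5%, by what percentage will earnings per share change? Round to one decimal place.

Total contribution margin = 63,880 × R$153.21 = R$9,787,054.80.
Operating income = contribution − fixed costs = R$9,787,054.80 − R$7,253,200 = R$2,533,854.80.
Interest = R$1,460,700.00, so EBIT − I = R$1,073,154.80.
DCL = total CM / (EBIT − I) = R$9,787,054.80 / R$1,073,154.80 = 9.1199.
%ΔEPS = DCL × %ΔSales = 9.1199 × +9.5% = +86.6%.

+86.6%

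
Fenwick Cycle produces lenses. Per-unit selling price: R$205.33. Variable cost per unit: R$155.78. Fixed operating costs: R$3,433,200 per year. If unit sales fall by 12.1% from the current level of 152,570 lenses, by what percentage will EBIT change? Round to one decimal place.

At 152,570 units, contribution = 152,570 × R$49.55 = R$7,559,843.50.
Subtracting fixed costs: EBIT = R$7,559,843.50 − R$3,433,200 = R$4,126,643.50.
Degree of operating leverage = R$7,559,843.50 / R$4,126,643.50 = 1.8320.
%ΔEBIT = DOL × %ΔSales = 1.8320 × -12.1% = -22.2%.

-22.2%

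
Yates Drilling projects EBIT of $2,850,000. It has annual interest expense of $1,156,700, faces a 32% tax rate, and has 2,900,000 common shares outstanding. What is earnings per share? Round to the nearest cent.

Pre-tax income = $2,850,000 − $1,156,700.00 = $1,693,300.00.
Net income = $1,693,300.00 × (1 − 0.32) = $1,151,444.00.
Per share: $1,151,444.00 / 2,900,000 shares = $0.40.

$0.40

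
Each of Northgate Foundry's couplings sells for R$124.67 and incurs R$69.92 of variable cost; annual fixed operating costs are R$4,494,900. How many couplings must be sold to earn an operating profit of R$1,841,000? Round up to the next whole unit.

115,725 couplings

Each unit contributes R$124.67 − R$69.92 = R$54.75.
Required volume = (fixed costs + target profit) ÷ CM = (R$4,494,900 + R$1,841,000) ÷ R$54.75 = 115,724.20, so 115,725 couplings.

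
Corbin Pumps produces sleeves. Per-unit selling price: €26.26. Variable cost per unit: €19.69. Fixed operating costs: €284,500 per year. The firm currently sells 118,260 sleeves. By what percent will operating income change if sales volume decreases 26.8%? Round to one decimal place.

At 118,260 units, contribution = 118,260 × €6.57 = €776,968.20.
Subtracting fixed costs: EBIT = €776,968.20 − €284,500 = €492,468.20.
So DOL = total CM / EBIT = €776,968.20 / €492,468.20 = 1.5777.
%ΔEBIT = DOL × %ΔSales = 1.5777 × -26.8% = -42.3%.

-42.3%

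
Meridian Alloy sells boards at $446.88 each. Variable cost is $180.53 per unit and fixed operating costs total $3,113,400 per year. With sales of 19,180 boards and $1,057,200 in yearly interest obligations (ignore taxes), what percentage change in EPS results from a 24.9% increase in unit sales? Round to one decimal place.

Contribution at this volume is 19,180 × $266.35 = $5,108,593.00.
EBIT = $5,108,593.00 − $3,113,400 = $1,995,193.00.
Interest = $1,057,200.00, so EBIT − I = $937,993.00.
Degree of combined leverage = contribution ÷ (EBIT − I) = $5,108,593.00 ÷ $937,993.00 = 5.4463.
EPS therefore changes by 5.4463 × (+24.9%) = +135.6%.

+135.6%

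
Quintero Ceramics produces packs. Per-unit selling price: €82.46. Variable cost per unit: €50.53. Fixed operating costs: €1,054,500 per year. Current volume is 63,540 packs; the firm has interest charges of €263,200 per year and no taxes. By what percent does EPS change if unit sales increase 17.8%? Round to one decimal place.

+50.8%

Contribution at this volume is 63,540 × €31.93 = €2,028,832.20.
Subtracting fixed costs: EBIT = €2,028,832.20 − €1,054,500 = €974,332.20.
Interest = €263,200.00, so EBIT − I = €711,132.20.
Degree of combined leverage = contribution ÷ (EBIT − I) = €2,028,832.20 ÷ €711,132.20 = 2.8530.
EPS therefore changes by 2.8530 × (+17.8%) = +50.8%.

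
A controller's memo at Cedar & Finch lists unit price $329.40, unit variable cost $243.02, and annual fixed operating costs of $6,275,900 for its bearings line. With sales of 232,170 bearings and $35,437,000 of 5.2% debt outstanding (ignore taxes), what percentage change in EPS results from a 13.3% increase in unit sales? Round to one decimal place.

At 232,170 units, contribution = 232,170 × $86.38 = $20,054,844.60.
EBIT = $20,054,844.60 − $6,275,900 = $13,778,944.60.
After interest of $1,842,724.00, pre-tax earnings = $11,936,220.60.
Degree of combined leverage = contribution ÷ (EBIT − I) = $20,054,844.60 ÷ $11,936,220.60 = 1.6802.
%ΔEPS = DCL × %ΔSales = 1.6802 × +13.3% = +22.3%.

+22.3%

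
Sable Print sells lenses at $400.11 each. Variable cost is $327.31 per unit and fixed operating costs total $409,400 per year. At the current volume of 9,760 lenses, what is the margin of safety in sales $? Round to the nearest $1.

$1,655,004

Contribution margin per unit = $400.11 − $327.31 = $72.80. Break-even units = $409,400 ÷ $72.80 = 5,623.63; break-even revenue = 5,623.63 × $400.11 = $2,250,069.15.
Current sales = 9,760 × $400.11 = $3,905,073.60.
Margin of safety = $3,905,073.60 − $2,250,069.15 = $1,655,004.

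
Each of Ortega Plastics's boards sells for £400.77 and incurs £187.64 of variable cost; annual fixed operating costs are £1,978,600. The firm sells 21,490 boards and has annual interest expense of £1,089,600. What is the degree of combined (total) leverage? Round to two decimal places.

3.03

Total contribution margin = 21,490 × £213.13 = £4,580,163.70.
EBIT = £4,580,163.70 − £1,978,600 = £2,601,563.70. Interest = £1,089,600.00, so EBIT − I = £1,511,963.70.
Degree of total leverage = total CM / (EBIT − interest) = £4,580,163.70 / £1,511,963.70 = 3.0293.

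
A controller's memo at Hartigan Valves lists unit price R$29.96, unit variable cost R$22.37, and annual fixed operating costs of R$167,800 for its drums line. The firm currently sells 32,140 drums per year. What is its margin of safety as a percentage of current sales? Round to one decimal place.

Each unit contributes R$29.96 − R$22.37 = R$7.59. Break-even units = R$167,800 ÷ R$7.59 = 22,108.04; break-even revenue = 22,108.04 × R$29.96 = R$662,356.79.
Actual sales revenue = 32,140 × R$29.96 = R$962,914.40.
Margin of safety = (R$962,914.40 − R$662,356.79) ÷ R$962,914.40 = 31.2%.

31.2%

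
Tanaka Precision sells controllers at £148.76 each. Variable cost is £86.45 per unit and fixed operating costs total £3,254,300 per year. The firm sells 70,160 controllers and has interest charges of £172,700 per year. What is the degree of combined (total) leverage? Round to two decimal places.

4.63

Contribution at this volume is 70,160 × £62.31 = £4,371,669.60.
Subtracting fixed costs: EBIT = £4,371,669.60 − £3,254,300 = £1,117,369.60. Interest = £172,700.00.
DOL = £4,371,669.60 ÷ £1,117,369.60 = 3.9125; DFL = £1,117,369.60 ÷ £944,669.60 = 1.1828.
Combined leverage = 3.9125 × 1.1828 = 4.6277.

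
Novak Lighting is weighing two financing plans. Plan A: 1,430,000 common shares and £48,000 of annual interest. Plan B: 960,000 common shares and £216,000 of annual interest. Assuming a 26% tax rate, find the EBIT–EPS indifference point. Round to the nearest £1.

£559,149

At indifference, (EBIT − 48,000)(1 − t)/1,430,000 = (EBIT − 216,000)(1 − t)/960,000.
Cancelling (1 − t) and cross-multiplying: 960,000·(EBIT − 48,000) = 1,430,000·(EBIT − 216,000).
EBIT × (1,430,000 − 960,000) = 216,000 × 1,430,000 − 48,000 × 960,000 = 262,800,000,000, so EBIT = 262,800,000,000 ÷ 470,000 = 559,148.94.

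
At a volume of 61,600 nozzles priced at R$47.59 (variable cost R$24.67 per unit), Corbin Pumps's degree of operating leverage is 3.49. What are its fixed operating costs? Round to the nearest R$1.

Total contribution margin = 61,600 × R$22.92 = R$1,411,872.00.
DOL = contribution / EBIT, so EBIT = R$1,411,872.00 / 3.49 = R$404,547.85.
Fixed costs = CM − EBIT = R$1,411,872.00 − R$404,547.85 = R$1,007,324.

R$1,007,324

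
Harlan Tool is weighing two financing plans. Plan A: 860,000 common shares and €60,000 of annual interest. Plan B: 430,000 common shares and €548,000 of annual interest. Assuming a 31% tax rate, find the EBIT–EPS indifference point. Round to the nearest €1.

At indifference, (EBIT − 60,000)(1 − t)/860,000 = (EBIT − 548,000)(1 − t)/430,000.
The (1 − t) factor cancels: (EBIT − 60,000) × 430,000 = (EBIT − 548,000) × 860,000.
EBIT × (860,000 − 430,000) = 548,000 × 860,000 − 60,000 × 430,000 = 445,480,000,000, so EBIT = 445,480,000,000 ÷ 430,000 = 1,036,000.00.

€1,036,000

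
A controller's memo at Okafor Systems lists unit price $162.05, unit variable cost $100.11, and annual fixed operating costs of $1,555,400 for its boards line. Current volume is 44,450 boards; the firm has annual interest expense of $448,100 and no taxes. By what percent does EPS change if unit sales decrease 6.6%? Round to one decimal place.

Total contribution margin = 44,450 × $61.94 = $2,753,233.00.
Subtracting fixed costs: EBIT = $2,753,233.00 − $1,555,400 = $1,197,833.00.
Interest = $448,100.00, so EBIT − I = $749,733.00.
DCL = total CM / (EBIT − I) = $2,753,233.00 / $749,733.00 = 3.6723.
EPS therefore changes by 3.6723 × (-6.6%) = -24.2%.

-24.2%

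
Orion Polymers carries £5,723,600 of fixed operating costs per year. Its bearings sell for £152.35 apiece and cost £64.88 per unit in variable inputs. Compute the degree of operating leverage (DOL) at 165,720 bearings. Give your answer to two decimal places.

1.65

Contribution at this volume is 165,720 × £87.47 = £14,495,528.40.
Operating income = contribution − fixed costs = £14,495,528.40 − £5,723,600 = £8,771,928.40.
DOL = contribution ÷ EBIT = £14,495,528.40 ÷ £8,771,928.40 = 1.6525.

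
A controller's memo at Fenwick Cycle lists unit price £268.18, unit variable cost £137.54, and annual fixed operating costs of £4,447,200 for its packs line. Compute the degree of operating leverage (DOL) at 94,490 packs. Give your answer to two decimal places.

1.56

Contribution at this volume is 94,490 × £130.64 = £12,344,173.60.
Operating income = contribution − fixed costs = £12,344,173.60 − £4,447,200 = £7,896,973.60.
So DOL = total CM / EBIT = £12,344,173.60 / £7,896,973.60 = 1.5632.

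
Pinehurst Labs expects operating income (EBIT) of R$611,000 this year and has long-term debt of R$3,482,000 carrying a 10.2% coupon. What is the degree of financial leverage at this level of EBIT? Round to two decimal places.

2.39

Interest = R$355,164.00.
DFL = EBIT ÷ (EBIT − I) = R$611,000 ÷ (R$611,000 − R$355,164.00) = R$611,000 ÷ R$255,836.00 = 2.3882.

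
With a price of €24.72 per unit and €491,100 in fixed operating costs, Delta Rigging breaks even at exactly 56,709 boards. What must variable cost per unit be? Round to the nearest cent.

€16.06

At break-even, FC = Q × (P − VC), so P − VC = €491,100 ÷ 56,709 = €8.6600.
Hence VC = price − CM = €24.72 − €8.6600 = €16.06.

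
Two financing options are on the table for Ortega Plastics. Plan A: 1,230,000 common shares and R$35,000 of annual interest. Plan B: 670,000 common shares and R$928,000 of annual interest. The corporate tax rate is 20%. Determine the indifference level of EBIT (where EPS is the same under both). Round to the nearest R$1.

R$1,996,411

At indifference, (EBIT − 35,000)(1 − t)/1,230,000 = (EBIT − 928,000)(1 − t)/670,000.
The (1 − t) factor cancels: (EBIT − 35,000) × 670,000 = (EBIT − 928,000) × 1,230,000.
Solving, EBIT = (928,000·1,230,000 − 35,000·670,000) / (1,230,000 − 670,000) = 1,117,990,000,000 / 560,000 = 1,996,410.71.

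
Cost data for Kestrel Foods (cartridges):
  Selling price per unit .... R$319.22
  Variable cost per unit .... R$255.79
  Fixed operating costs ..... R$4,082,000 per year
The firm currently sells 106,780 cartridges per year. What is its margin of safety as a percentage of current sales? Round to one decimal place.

39.7%

Each unit contributes R$319.22 − R$255.79 = R$63.43. Break-even units = R$4,082,000 ÷ R$63.43 = 64,354.41; break-even revenue = 64,354.41 × R$319.22 = R$20,543,213.62.
Current sales = 106,780 × R$319.22 = R$34,086,311.60.
Margin of safety = (R$34,086,311.60 − R$20,543,213.62) ÷ R$34,086,311.60 = 39.7%.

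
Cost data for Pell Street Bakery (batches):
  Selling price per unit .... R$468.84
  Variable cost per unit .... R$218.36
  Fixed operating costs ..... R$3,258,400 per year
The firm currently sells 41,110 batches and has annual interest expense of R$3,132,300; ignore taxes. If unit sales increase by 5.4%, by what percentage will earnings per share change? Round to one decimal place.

+14.2%

At 41,110 units, contribution = 41,110 × R$250.48 = R$10,297,232.80.
Subtracting fixed costs: EBIT = R$10,297,232.80 − R$3,258,400 = R$7,038,832.80.
After interest of R$3,132,300.00, pre-tax earnings = R$3,906,532.80.
DCL = total CM / (EBIT − I) = R$10,297,232.80 / R$3,906,532.80 = 2.6359.
%ΔEPS = DCL × %ΔSales = 2.6359 × +5.4% = +14.2%.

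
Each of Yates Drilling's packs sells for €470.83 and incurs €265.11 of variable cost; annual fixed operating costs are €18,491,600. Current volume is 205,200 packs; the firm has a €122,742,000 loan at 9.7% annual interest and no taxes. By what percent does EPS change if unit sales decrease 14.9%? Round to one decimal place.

Contribution at this volume is 205,200 × €205.72 = €42,213,744.00.
Operating income = contribution − fixed costs = €42,213,744.00 − €18,491,600 = €23,722,144.00.
After interest of €11,905,974.00, pre-tax earnings = €11,816,170.00.
Degree of combined leverage = contribution ÷ (EBIT − I) = €42,213,744.00 ÷ €11,816,170.00 = 3.5725.
EPS therefore changes by 3.5725 × (-14.9%) = -53.2%.

-53.2%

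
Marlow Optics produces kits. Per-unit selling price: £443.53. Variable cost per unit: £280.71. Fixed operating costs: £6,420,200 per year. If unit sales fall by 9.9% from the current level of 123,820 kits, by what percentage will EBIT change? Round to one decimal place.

At 123,820 units, contribution = 123,820 × £162.82 = £20,160,372.40.
Operating income = contribution − fixed costs = £20,160,372.40 − £6,420,200 = £13,740,172.40.
Degree of operating leverage = £20,160,372.40 / £13,740,172.40 = 1.4673.
%ΔEBIT = DOL × %ΔSales = 1.4673 × -9.9% = -14.5%.

-14.5%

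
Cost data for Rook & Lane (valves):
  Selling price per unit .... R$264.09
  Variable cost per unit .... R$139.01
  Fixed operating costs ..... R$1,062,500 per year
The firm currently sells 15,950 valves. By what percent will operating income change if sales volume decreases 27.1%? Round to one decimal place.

Total contribution margin = 15,950 × R$125.08 = R$1,995,026.00.
Operating income = contribution − fixed costs = R$1,995,026.00 − R$1,062,500 = R$932,526.00.
So DOL = total CM / EBIT = R$1,995,026.00 / R$932,526.00 = 2.1394.
Operating income changes by 2.1394 × -27.1% = -58.0%.

-58.0%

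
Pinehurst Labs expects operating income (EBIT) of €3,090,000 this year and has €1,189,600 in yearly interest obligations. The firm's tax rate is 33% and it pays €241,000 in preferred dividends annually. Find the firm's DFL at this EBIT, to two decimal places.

Annual interest charges come to €1,189,600.00.
Pre-tax preferred-dividend burden = €241,000 ÷ (1 − 0.33) = €359,701.49.
DFL = EBIT ÷ [EBIT − I − D_p/(1−t)] = €3,090,000 ÷ [€3,090,000 − €1,189,600.00 − €359,701.49] = €3,090,000 ÷ €1,540,698.51 = 2.0056.

2.01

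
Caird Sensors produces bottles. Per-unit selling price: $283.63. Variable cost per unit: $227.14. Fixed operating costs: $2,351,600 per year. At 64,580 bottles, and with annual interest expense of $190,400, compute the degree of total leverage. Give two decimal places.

Total contribution margin = 64,580 × $56.49 = $3,648,124.20.
Subtracting fixed costs: EBIT = $3,648,124.20 − $2,351,600 = $1,296,524.20. Interest = $190,400.00, so EBIT − I = $1,106,124.20.
DCL = contribution ÷ (EBIT − I) = $3,648,124.20 ÷ $1,106,124.20 = 3.2981.

3.30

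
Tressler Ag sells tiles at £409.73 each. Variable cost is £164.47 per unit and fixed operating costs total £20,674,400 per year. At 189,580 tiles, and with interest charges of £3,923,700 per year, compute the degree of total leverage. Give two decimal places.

2.12

Total contribution margin = 189,580 × £245.26 = £46,496,390.80.
Operating income = contribution − fixed costs = £46,496,390.80 − £20,674,400 = £25,821,990.80. Interest = £3,923,700.00, so EBIT − I = £21,898,290.80.
Degree of total leverage = total CM / (EBIT − interest) = £46,496,390.80 / £21,898,290.80 = 2.1233.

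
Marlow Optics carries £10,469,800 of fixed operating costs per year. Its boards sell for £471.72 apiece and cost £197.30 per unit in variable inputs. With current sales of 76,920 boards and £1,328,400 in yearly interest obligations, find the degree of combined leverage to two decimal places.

At 76,920 units, contribution = 76,920 × £274.42 = £21,108,386.40.
Operating income = contribution − fixed costs = £21,108,386.40 − £10,469,800 = £10,638,586.40. Interest = £1,328,400.00, so EBIT − I = £9,310,186.40.
Degree of total leverage = total CM / (EBIT − interest) = £21,108,386.40 / £9,310,186.40 = 2.2672.

2.27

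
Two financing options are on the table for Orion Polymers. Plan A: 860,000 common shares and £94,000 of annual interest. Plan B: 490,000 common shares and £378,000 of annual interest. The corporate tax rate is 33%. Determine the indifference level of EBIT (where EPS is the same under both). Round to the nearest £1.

Set EPS_A = EPS_B: (EBIT − £94,000)(1 − 0.33) ÷ 860,000 = (EBIT − £378,000)(1 − 0.33) ÷ 490,000.
Cancelling (1 − t) and cross-multiplying: 490,000·(EBIT − 94,000) = 860,000·(EBIT − 378,000).
EBIT × (860,000 − 490,000) = 378,000 × 860,000 − 94,000 × 490,000 = 279,020,000,000, so EBIT = 279,020,000,000 ÷ 370,000 = 754,108.11.

£754,108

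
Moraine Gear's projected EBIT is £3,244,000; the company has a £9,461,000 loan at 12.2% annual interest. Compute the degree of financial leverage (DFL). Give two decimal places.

Interest = £1,154,242.00.
Degree of financial leverage = EBIT / (EBIT − interest) = £3,244,000 / £2,089,758.00 = 1.5523.

1.55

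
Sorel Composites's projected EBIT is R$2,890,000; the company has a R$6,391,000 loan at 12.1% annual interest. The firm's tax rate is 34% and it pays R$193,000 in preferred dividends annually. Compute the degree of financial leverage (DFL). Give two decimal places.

Annual interest charges come to R$773,311.00.
Pre-tax preferred-dividend burden = R$193,000 ÷ (1 − 0.34) = R$292,424.24.
DFL = EBIT ÷ [EBIT − I − D_p/(1−t)] = R$2,890,000 ÷ [R$2,890,000 − R$773,311.00 − R$292,424.24] = R$2,890,000 ÷ R$1,824,264.76 = 1.5842.

1.58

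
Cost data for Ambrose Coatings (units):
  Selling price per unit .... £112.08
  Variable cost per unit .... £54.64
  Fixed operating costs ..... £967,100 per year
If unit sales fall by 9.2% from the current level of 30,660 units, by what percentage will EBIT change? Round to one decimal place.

-20.4%

Total contribution margin = 30,660 × £57.44 = £1,761,110.40.
EBIT = £1,761,110.40 − £967,100 = £794,010.40.
Degree of operating leverage = £1,761,110.40 / £794,010.40 = 2.2180.
So EBIT moves 2.2180 × (-9.2%) = -20.4%.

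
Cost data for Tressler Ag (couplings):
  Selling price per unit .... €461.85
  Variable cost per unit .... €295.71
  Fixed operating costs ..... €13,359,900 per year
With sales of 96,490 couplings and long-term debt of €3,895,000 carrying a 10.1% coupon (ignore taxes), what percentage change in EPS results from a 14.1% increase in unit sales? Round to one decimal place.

Total contribution margin = 96,490 × €166.14 = €16,030,848.60.
Subtracting fixed costs: EBIT = €16,030,848.60 − €13,359,900 = €2,670,948.60.
Interest = €393,395.00, so EBIT − I = €2,277,553.60.
Degree of combined leverage = contribution ÷ (EBIT − I) = €16,030,848.60 ÷ €2,277,553.60 = 7.0386.
%ΔEPS = DCL × %ΔSales = 7.0386 × +14.1% = +99.2%.

+99.2%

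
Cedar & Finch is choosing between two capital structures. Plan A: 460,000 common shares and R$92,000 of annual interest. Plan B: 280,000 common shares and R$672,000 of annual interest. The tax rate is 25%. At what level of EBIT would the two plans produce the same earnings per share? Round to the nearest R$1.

At indifference, (EBIT − 92,000)(1 − t)/460,000 = (EBIT − 672,000)(1 − t)/280,000.
Cancelling (1 − t) and cross-multiplying: 280,000·(EBIT − 92,000) = 460,000·(EBIT − 672,000).
EBIT × (460,000 − 280,000) = 672,000 × 460,000 − 92,000 × 280,000 = 283,360,000,000, so EBIT = 283,360,000,000 ÷ 180,000 = 1,574,222.22.

R$1,574,222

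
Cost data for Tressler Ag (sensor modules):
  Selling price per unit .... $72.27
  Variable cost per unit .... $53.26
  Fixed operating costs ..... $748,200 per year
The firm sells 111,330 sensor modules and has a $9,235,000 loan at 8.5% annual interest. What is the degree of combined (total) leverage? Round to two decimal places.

At 111,330 units, contribution = 111,330 × $19.01 = $2,116,383.30.
Operating income = contribution − fixed costs = $2,116,383.30 − $748,200 = $1,368,183.30. Interest = $784,975.00.
DOL = $2,116,383.30 ÷ $1,368,183.30 = 1.5469; DFL = $1,368,183.30 ÷ $583,208.30 = 2.3460.
Combined leverage = 1.5469 × 2.3460 = 3.6290.

3.63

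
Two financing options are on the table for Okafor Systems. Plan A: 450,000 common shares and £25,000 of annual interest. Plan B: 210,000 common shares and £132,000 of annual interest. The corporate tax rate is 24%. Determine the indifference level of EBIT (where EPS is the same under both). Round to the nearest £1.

At indifference, (EBIT − 25,000)(1 − t)/450,000 = (EBIT − 132,000)(1 − t)/210,000.
Cancelling (1 − t) and cross-multiplying: 210,000·(EBIT − 25,000) = 450,000·(EBIT − 132,000).
EBIT × (450,000 − 210,000) = 132,000 × 450,000 − 25,000 × 210,000 = 54,150,000,000, so EBIT = 54,150,000,000 ÷ 240,000 = 225,625.00.

£225,625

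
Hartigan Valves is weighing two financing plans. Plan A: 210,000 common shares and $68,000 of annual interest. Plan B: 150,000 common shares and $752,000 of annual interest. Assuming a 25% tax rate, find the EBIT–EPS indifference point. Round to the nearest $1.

Set EPS_A = EPS_B: (EBIT − $68,000)(1 − 0.25) ÷ 210,000 = (EBIT − $752,000)(1 − 0.25) ÷ 150,000.
The (1 − t) factor cancels: (EBIT − 68,000) × 150,000 = (EBIT − 752,000) × 210,000.
EBIT × (210,000 − 150,000) = 752,000 × 210,000 − 68,000 × 150,000 = 147,720,000,000, so EBIT = 147,720,000,000 ÷ 60,000 = 2,462,000.00.

$2,462,000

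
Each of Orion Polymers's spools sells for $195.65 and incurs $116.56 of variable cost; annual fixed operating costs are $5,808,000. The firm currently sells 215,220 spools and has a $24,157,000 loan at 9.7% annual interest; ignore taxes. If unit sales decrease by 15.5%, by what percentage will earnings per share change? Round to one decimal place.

-29.7%

Contribution at this volume is 215,220 × $79.09 = $17,021,749.80.
EBIT = $17,021,749.80 − $5,808,000 = $11,213,749.80.
Interest = $2,343,229.00, so EBIT − I = $8,870,520.80.
Degree of combined leverage = contribution ÷ (EBIT − I) = $17,021,749.80 ÷ $8,870,520.80 = 1.9189.
%ΔEPS = DCL × %ΔSales = 1.9189 × -15.5% = -29.7%.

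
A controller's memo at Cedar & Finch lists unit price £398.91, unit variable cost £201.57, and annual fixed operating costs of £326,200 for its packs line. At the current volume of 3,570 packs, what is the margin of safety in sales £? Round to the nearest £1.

Each unit contributes £398.91 − £201.57 = £197.34. Break-even units = £326,200 ÷ £197.34 = 1,652.98; break-even revenue = 1,652.98 × £398.91 = £659,392.13.
Current sales = 3,570 × £398.91 = £1,424,108.70.
Margin of safety = £1,424,108.70 − £659,392.13 = £764,717.

£764,717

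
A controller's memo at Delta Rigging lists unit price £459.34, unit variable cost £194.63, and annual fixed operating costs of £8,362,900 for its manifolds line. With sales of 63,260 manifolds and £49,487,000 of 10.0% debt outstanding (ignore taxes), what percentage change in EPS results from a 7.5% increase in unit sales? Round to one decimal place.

Total contribution margin = 63,260 × £264.71 = £16,745,554.60.
Operating income = contribution − fixed costs = £16,745,554.60 − £8,362,900 = £8,382,654.60.
After interest of £4,948,700.00, pre-tax earnings = £3,433,954.60.
Degree of combined leverage = contribution ÷ (EBIT − I) = £16,745,554.60 ÷ £3,433,954.60 = 4.8765.
%ΔEPS = DCL × %ΔSales = 4.8765 × +7.5% = +36.6%.

+36.6%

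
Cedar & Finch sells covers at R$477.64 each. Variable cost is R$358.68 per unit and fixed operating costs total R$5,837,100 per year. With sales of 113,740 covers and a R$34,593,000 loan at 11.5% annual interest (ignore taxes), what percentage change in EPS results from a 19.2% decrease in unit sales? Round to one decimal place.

-69.9%

Contribution at this volume is 113,740 × R$118.96 = R$13,530,510.40.
Subtracting fixed costs: EBIT = R$13,530,510.40 − R$5,837,100 = R$7,693,410.40.
After interest of R$3,978,195.00, pre-tax earnings = R$3,715,215.40.
Degree of combined leverage = contribution ÷ (EBIT − I) = R$13,530,510.40 ÷ R$3,715,215.40 = 3.6419.
EPS therefore changes by 3.6419 × (-19.2%) = -69.9%.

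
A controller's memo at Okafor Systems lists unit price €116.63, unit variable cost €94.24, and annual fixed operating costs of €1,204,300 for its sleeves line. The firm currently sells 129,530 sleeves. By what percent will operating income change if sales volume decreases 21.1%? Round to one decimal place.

At 129,530 units, contribution = 129,530 × €22.39 = €2,900,176.70.
Subtracting fixed costs: EBIT = €2,900,176.70 − €1,204,300 = €1,695,876.70.
So DOL = total CM / EBIT = €2,900,176.70 / €1,695,876.70 = 1.7101.
Operating income changes by 1.7101 × -21.1% = -36.1%.

-36.1%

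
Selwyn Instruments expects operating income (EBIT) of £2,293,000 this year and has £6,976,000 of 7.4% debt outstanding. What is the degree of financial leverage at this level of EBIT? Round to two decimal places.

Interest = £516,224.00.
Degree of financial leverage = EBIT / (EBIT − interest) = £2,293,000 / £1,776,776.00 = 1.2905.

1.29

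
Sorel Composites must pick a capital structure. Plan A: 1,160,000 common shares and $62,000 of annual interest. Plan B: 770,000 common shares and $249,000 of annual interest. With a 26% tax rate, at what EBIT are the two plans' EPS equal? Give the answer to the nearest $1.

$618,205

Set EPS_A = EPS_B: (EBIT − $62,000)(1 − 0.26) ÷ 1,160,000 = (EBIT − $249,000)(1 − 0.26) ÷ 770,000.
Cancelling (1 − t) and cross-multiplying: 770,000·(EBIT − 62,000) = 1,160,000·(EBIT − 249,000).
Solving, EBIT = (249,000·1,160,000 − 62,000·770,000) / (1,160,000 − 770,000) = 241,100,000,000 / 390,000 = 618,205.13.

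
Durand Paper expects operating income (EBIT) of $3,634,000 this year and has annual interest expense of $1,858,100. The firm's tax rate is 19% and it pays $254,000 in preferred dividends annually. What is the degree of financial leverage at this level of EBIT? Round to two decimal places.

Annual interest charges come to $1,858,100.00.
Pre-tax preferred-dividend burden = $254,000 ÷ (1 − 0.19) = $313,580.25.
DFL = EBIT ÷ [EBIT − I − D_p/(1−t)] = $3,634,000 ÷ [$3,634,000 − $1,858,100.00 − $313,580.25] = $3,634,000 ÷ $1,462,319.75 = 2.4851.

2.49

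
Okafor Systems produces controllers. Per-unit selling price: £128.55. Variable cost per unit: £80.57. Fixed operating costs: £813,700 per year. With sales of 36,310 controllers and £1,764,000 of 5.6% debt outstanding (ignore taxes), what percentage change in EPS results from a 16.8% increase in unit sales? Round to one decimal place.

Total contribution margin = 36,310 × £47.98 = £1,742,153.80.
Operating income = contribution − fixed costs = £1,742,153.80 − £813,700 = £928,453.80.
Interest = £98,784.00, so EBIT − I = £829,669.80.
Degree of combined leverage = contribution ÷ (EBIT − I) = £1,742,153.80 ÷ £829,669.80 = 2.0998.
EPS therefore changes by 2.0998 × (+16.8%) = +35.3%.

+35.3%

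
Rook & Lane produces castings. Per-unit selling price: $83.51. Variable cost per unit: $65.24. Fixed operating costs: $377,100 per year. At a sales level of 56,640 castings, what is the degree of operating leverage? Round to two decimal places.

1.57

Total contribution margin = 56,640 × $18.27 = $1,034,812.80.
Subtracting fixed costs: EBIT = $1,034,812.80 − $377,100 = $657,712.80.
So DOL = total CM / EBIT = $1,034,812.80 / $657,712.80 = 1.5734.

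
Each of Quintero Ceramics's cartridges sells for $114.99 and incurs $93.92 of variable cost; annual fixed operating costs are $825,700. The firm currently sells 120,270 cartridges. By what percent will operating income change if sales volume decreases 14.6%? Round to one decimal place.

At 120,270 units, contribution = 120,270 × $21.07 = $2,534,088.90.
EBIT = $2,534,088.90 − $825,700 = $1,708,388.90.
Degree of operating leverage = $2,534,088.90 / $1,708,388.90 = 1.4833.
So EBIT moves 1.4833 × (-14.6%) = -21.7%.

-21.7%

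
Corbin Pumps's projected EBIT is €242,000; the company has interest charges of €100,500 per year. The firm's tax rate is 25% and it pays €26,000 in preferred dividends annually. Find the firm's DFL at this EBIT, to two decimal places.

Annual interest charges come to €100,500.00.
Pre-tax preferred-dividend burden = €26,000 ÷ (1 − 0.25) = €34,666.67.
DFL = EBIT ÷ [EBIT − I − D_p/(1−t)] = €242,000 ÷ [€242,000 − €100,500.00 − €34,666.67] = €242,000 ÷ €106,833.33 = 2.2652.

2.27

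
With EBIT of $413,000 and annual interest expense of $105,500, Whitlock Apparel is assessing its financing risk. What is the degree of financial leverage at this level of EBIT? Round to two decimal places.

Annual interest charges come to $105,500.00.
DFL = EBIT ÷ (EBIT − I) = $413,000 ÷ ($413,000 − $105,500.00) = $413,000 ÷ $307,500.00 = 1.3431.

1.34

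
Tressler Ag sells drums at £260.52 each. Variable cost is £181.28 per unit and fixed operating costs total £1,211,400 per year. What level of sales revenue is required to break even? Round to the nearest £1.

CM per unit = £260.52 − £181.28 = £79.24; CM ratio = £79.24 / £260.52 = 0.3042.
Break-even sales = FC ÷ CM ratio = £1,211,400 × £260.52 / £79.24 = £3,982,760.

£3,982,760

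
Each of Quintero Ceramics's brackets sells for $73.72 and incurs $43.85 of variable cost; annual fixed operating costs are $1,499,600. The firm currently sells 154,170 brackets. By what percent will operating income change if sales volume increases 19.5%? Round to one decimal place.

+28.9%

At 154,170 units, contribution = 154,170 × $29.87 = $4,605,057.90.
EBIT = $4,605,057.90 − $1,499,600 = $3,105,457.90.
DOL = contribution ÷ EBIT = $4,605,057.90 ÷ $3,105,457.90 = 1.4829.
So EBIT moves 1.4829 × (+19.5%) = +28.9%.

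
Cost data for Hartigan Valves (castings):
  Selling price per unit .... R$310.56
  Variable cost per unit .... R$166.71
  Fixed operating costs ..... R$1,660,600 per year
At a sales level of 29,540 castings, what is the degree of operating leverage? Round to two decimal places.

Total contribution margin = 29,540 × R$143.85 = R$4,249,329.00.
EBIT = R$4,249,329.00 − R$1,660,600 = R$2,588,729.00.
DOL = contribution ÷ EBIT = R$4,249,329.00 ÷ R$2,588,729.00 = 1.6415.

1.64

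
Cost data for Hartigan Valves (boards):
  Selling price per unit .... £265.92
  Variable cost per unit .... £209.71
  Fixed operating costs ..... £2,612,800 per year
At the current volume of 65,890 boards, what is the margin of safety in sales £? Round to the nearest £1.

£5,160,754

Each unit contributes £265.92 − £209.71 = £56.21. Break-even units = £2,612,800 ÷ £56.21 = 46,482.83; break-even revenue = 46,482.83 × £265.92 = £12,360,714.75.
Current sales = 65,890 × £265.92 = £17,521,468.80.
Margin of safety = £17,521,468.80 − £12,360,714.75 = £5,160,754.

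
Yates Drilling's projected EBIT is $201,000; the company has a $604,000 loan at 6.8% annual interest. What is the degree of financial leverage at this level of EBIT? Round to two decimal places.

Annual interest charges come to $41,072.00.
DFL = EBIT ÷ (EBIT − I) = $201,000 ÷ ($201,000 − $41,072.00) = $201,000 ÷ $159,928.00 = 1.2568.

1.26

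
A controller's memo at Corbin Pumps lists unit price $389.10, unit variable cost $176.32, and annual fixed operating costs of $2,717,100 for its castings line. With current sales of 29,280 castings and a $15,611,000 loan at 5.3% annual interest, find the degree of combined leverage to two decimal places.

2.32

Total contribution margin = 29,280 × $212.78 = $6,230,198.40.
EBIT = $6,230,198.40 − $2,717,100 = $3,513,098.40. Interest = $827,383.00.
DOL = $6,230,198.40 ÷ $3,513,098.40 = 1.7734; DFL = $3,513,098.40 ÷ $2,685,715.40 = 1.3081.
Combined leverage = 1.7734 × 1.3081 = 2.3198.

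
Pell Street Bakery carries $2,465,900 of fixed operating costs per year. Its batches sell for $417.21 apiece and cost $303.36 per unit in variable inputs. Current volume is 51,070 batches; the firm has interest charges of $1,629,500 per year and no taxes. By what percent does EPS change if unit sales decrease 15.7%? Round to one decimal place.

-53.1%

Contribution at this volume is 51,070 × $113.85 = $5,814,319.50.
Subtracting fixed costs: EBIT = $5,814,319.50 − $2,465,900 = $3,348,419.50.
Interest = $1,629,500.00, so EBIT − I = $1,718,919.50.
DCL = total CM / (EBIT − I) = $5,814,319.50 / $1,718,919.50 = 3.3825.
EPS therefore changes by 3.3825 × (-15.7%) = -53.1%.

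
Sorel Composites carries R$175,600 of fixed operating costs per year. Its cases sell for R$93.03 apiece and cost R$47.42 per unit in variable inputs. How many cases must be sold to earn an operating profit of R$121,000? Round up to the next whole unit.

Each unit contributes R$93.03 − R$47.42 = R$45.61.
Need Q such that Q × R$45.61 − R$175,600 = R$121,000, i.e. Q = R$296,600 / R$45.61 = 6,502.96 → 6,503.

6,503 cases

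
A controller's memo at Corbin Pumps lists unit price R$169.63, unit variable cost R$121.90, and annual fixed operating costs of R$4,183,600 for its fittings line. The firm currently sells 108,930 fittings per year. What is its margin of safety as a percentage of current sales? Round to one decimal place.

19.5%

Contribution margin per unit = R$169.63 − R$121.90 = R$47.73. Break-even units = R$4,183,600 ÷ R$47.73 = 87,651.37; break-even revenue = 87,651.37 × R$169.63 = R$14,868,302.28.
Current sales = 108,930 × R$169.63 = R$18,477,795.90.
Margin of safety = (R$18,477,795.90 − R$14,868,302.28) ÷ R$18,477,795.90 = 19.5%.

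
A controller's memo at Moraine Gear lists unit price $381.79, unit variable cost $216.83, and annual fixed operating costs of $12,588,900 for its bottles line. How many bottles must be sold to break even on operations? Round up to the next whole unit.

Unit CM = price − variable cost = $381.79 − $216.83 = $164.96.
Break-even Q = $12,588,900 / $164.96 = 76,314.86 → 76,315 bottles.

76,315 bottles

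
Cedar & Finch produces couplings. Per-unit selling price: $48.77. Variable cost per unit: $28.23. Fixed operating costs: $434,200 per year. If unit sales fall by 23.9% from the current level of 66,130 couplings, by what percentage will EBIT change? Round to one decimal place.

-35.1%

At 66,130 units, contribution = 66,130 × $20.54 = $1,358,310.20.
Subtracting fixed costs: EBIT = $1,358,310.20 − $434,200 = $924,110.20.
DOL = contribution ÷ EBIT = $1,358,310.20 ÷ $924,110.20 = 1.4699.
Operating income changes by 1.4699 × -23.9% = -35.1%.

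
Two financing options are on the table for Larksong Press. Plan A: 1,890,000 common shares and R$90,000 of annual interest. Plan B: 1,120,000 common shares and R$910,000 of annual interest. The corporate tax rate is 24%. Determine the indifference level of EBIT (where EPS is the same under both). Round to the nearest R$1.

R$2,102,727

Set EPS_A = EPS_B: (EBIT − R$90,000)(1 − 0.24) ÷ 1,890,000 = (EBIT − R$910,000)(1 − 0.24) ÷ 1,120,000.
The (1 − t) factor cancels: (EBIT − 90,000) × 1,120,000 = (EBIT − 910,000) × 1,890,000.
Solving, EBIT = (910,000·1,890,000 − 90,000·1,120,000) / (1,890,000 − 1,120,000) = 1,619,100,000,000 / 770,000 = 2,102,727.27.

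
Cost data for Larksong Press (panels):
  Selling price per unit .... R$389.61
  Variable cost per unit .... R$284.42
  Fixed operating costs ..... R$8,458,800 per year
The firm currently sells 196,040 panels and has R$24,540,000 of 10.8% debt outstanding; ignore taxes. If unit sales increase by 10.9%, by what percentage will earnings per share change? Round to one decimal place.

+23.6%

At 196,040 units, contribution = 196,040 × R$105.19 = R$20,621,447.60.
EBIT = R$20,621,447.60 − R$8,458,800 = R$12,162,647.60.
After interest of R$2,650,320.00, pre-tax earnings = R$9,512,327.60.
Degree of combined leverage = contribution ÷ (EBIT − I) = R$20,621,447.60 ÷ R$9,512,327.60 = 2.1679.
%ΔEPS = DCL × %ΔSales = 2.1679 × +10.9% = +23.6%.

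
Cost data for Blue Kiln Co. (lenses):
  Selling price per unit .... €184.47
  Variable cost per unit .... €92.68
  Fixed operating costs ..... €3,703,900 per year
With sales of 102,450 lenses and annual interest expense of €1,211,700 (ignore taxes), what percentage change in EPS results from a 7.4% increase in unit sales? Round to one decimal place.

+15.5%

Contribution at this volume is 102,450 × €91.79 = €9,403,885.50.
Operating income = contribution − fixed costs = €9,403,885.50 − €3,703,900 = €5,699,985.50.
Interest = €1,211,700.00, so EBIT − I = €4,488,285.50.
Degree of combined leverage = contribution ÷ (EBIT − I) = €9,403,885.50 ÷ €4,488,285.50 = 2.0952.
%ΔEPS = DCL × %ΔSales = 2.0952 × +7.4% = +15.5%.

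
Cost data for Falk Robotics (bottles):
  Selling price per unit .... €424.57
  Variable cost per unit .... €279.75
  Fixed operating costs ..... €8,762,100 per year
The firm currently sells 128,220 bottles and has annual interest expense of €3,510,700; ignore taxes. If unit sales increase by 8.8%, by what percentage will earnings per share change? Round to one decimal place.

+26.0%

Contribution at this volume is 128,220 × €144.82 = €18,568,820.40.
EBIT = €18,568,820.40 − €8,762,100 = €9,806,720.40.
After interest of €3,510,700.00, pre-tax earnings = €6,296,020.40.
DCL = total CM / (EBIT − I) = €18,568,820.40 / €6,296,020.40 = 2.9493.
%ΔEPS = DCL × %ΔSales = 2.9493 × +8.8% = +26.0%.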